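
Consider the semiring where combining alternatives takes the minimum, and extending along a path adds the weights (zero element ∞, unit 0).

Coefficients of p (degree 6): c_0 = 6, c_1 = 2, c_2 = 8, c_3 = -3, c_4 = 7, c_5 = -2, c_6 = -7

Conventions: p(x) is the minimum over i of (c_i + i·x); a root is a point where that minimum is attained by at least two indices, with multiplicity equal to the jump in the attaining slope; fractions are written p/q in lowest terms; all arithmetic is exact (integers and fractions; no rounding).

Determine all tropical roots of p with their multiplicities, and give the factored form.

hull edge (i=0, c=6) to (i=1, c=2): slope -4, span 1
hull edge (i=1, c=2) to (i=3, c=-3): slope -5/2, span 2
hull edge (i=3, c=-3) to (i=6, c=-7): slope -4/3, span 3
Factored form: p(x) = -7 ⊗ (x ⊕ 4/3) ⊗ (x ⊕ 4/3) ⊗ (x ⊕ 4/3) ⊗ (x ⊕ 5/2) ⊗ (x ⊕ 5/2) ⊗ (x ⊕ 4)
Answer: roots = 4/3 (mult 3), 5/2 (mult 2), 4 (mult 1)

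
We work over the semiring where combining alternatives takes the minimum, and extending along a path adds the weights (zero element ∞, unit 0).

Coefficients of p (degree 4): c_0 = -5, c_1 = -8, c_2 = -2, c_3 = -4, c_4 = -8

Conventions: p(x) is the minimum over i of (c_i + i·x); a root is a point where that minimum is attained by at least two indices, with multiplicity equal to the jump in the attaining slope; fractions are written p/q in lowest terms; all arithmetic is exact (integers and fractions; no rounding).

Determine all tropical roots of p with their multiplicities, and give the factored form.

hull edge (i=0, c=-5) to (i=1, c=-8): slope -3, span 1
hull edge (i=1, c=-8) to (i=4, c=-8): slope 0, span 3
Factored form: p(x) = -8 ⊗ (x ⊕ 0) ⊗ (x ⊕ 0) ⊗ (x ⊕ 0) ⊗ (x ⊕ 3)
Answer: roots = 0 (mult 3), 3 (mult 1)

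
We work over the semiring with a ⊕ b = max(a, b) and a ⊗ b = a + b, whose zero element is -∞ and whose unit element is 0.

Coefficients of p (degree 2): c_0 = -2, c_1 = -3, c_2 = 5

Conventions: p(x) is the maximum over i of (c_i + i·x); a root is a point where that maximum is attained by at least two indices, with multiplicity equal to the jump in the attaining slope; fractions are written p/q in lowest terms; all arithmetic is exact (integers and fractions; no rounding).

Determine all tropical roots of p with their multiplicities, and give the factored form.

hull edge (i=0, c=-2) to (i=2, c=5): slope 7/2, span 2
Factored form: p(x) = 5 ⊗ (x ⊕ (-7/2)) ⊗ (x ⊕ (-7/2))
Answer: roots = -7/2 (mult 2)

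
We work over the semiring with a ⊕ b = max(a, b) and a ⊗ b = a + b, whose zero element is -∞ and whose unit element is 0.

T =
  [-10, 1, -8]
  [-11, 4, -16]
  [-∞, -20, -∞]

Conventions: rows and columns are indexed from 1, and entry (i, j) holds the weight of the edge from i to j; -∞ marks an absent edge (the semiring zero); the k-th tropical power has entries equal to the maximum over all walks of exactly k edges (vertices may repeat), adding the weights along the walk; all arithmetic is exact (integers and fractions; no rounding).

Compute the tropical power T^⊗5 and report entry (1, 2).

T^⊗2:
  [-10, 5, -15]
  [-7, 8, -12]
  [-31, -16, -36]
T^⊗3:
  [-6, 9, -11]
  [-3, 12, -8]
  [-27, -12, -32]
T^⊗4:
  [-2, 13, -7]
  [1, 16, -4]
  [-23, -8, -28]
T^⊗5:
  [2, 17, -3]
  [5, 20, 0]
  [-19, -4, -24]
Key observation: the optimum is the walk 1->2->2->2->2->2, with weight 1 + 4 + 4 + 4 + 4 = 17.
Optimal value attained by: walk 1->2->2->2->2->2.
Answer: (T^⊗5)[1][2] = 17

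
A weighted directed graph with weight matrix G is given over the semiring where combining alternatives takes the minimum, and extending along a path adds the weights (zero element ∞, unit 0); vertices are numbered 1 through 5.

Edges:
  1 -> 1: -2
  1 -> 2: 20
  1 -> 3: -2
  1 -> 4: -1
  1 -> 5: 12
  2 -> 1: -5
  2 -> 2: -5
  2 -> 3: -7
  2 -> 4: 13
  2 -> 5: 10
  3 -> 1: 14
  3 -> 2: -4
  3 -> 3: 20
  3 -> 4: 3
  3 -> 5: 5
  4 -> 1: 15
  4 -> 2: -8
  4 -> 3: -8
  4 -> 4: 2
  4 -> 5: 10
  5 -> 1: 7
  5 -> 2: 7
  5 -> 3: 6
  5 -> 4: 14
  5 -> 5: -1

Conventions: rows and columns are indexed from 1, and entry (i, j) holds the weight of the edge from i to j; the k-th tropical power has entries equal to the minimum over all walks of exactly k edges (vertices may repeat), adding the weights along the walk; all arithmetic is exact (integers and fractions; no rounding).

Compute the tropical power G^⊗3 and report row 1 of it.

G^⊗2:
  [-4, -9, -9, -3, 3]
  [-10, -11, -12, -6, -2]
  [-9, -9, -11, 5, 4]
  [-13, -13, -15, -5, -3]
  [2, 2, 0, 6, -2]
G^⊗3:
  [-14, -14, -16, -6, -4]
  [-16, -16, -18, -11, -7]
  [-14, -15, -16, -10, -6]
  [-18, -19, -20, -14, -10]
  [-3, -4, -5, 1, -3]
Answer: row 1 of G^⊗3 = [-14, -14, -16, -6, -4]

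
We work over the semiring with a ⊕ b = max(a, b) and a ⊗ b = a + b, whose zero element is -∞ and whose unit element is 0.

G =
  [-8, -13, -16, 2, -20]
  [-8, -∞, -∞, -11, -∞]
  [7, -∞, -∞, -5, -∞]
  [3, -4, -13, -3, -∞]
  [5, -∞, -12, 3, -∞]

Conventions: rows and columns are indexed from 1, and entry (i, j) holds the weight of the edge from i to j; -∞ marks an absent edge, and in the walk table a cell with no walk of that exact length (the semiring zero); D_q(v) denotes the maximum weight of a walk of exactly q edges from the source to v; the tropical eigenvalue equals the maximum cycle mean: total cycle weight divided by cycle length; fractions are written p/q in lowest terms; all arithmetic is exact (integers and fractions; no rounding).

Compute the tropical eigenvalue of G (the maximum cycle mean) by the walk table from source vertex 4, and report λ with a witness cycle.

q=0: [-∞, -∞, -∞, 0, -∞]
q=1: [3, -4, -13, -3, -∞]
q=2: [0, -7, -13, 5, -17]
q=3: [8, 1, -8, 2, -20]
q=4: [5, -2, -8, 10, -12]
q=5: [13, 6, -3, 7, -15]
Optimal cycle mean attained by: cycle 1->4->1, total 2 + 3, length 2.
Answer: λ = 5/2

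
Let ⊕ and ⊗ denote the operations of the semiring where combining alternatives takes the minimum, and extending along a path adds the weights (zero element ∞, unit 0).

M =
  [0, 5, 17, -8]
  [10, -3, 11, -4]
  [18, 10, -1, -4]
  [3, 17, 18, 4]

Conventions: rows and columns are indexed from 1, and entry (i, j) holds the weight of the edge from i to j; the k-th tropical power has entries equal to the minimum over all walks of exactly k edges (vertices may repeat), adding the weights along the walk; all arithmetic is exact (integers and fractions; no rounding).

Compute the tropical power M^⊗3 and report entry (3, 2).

M^⊗2:
  [-5, 2, 10, -8]
  [-1, -6, 8, -7]
  [-1, 7, -2, -5]
  [3, 8, 17, -5]
M^⊗3:
  [-5, -1, 9, -13]
  [-4, -9, 5, -10]
  [-2, 4, -3, -9]
  [-2, 5, 13, -5]
Key observation: the optimum is the walk 3->2->2->2, with weight 10 + (-3) + (-3) = 4.
Optimal value attained by: walk 3->2->2->2.
Answer: (M^⊗3)[3][2] = 4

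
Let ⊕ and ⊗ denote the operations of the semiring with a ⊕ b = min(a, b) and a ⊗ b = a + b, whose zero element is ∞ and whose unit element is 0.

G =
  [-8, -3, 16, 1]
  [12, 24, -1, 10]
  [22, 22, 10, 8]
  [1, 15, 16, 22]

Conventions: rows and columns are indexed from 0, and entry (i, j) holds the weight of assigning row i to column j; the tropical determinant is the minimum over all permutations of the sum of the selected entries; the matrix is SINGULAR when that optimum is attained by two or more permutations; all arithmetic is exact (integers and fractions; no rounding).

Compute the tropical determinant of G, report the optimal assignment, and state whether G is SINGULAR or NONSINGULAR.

σ = (0, 1, 2, 3): (-8) + 24 + 10 + 22 = 48
σ = (0, 1, 3, 2): (-8) + 24 + 8 + 16 = 40
σ = (0, 2, 1, 3): (-8) + (-1) + 22 + 22 = 35
σ = (0, 2, 3, 1): (-8) + (-1) + 8 + 15 = 14
σ = (0, 3, 1, 2): (-8) + 10 + 22 + 16 = 40
σ = (0, 3, 2, 1): (-8) + 10 + 10 + 15 = 27
σ = (1, 0, 2, 3): (-3) + 12 + 10 + 22 = 41
σ = (1, 0, 3, 2): (-3) + 12 + 8 + 16 = 33
σ = (1, 2, 0, 3): (-3) + (-1) + 22 + 22 = 40
σ = (1, 2, 3, 0): (-3) + (-1) + 8 + 1 = 5
σ = (1, 3, 0, 2): (-3) + 10 + 22 + 16 = 45
σ = (1, 3, 2, 0): (-3) + 10 + 10 + 1 = 18
σ = (2, 0, 1, 3): 16 + 12 + 22 + 22 = 72
σ = (2, 0, 3, 1): 16 + 12 + 8 + 15 = 51
σ = (2, 1, 0, 3): 16 + 24 + 22 + 22 = 84
σ = (2, 1, 3, 0): 16 + 24 + 8 + 1 = 49
σ = (2, 3, 0, 1): 16 + 10 + 22 + 15 = 63
σ = (2, 3, 1, 0): 16 + 10 + 22 + 1 = 49
σ = (3, 0, 1, 2): 1 + 12 + 22 + 16 = 51
σ = (3, 0, 2, 1): 1 + 12 + 10 + 15 = 38
σ = (3, 1, 0, 2): 1 + 24 + 22 + 16 = 63
σ = (3, 1, 2, 0): 1 + 24 + 10 + 1 = 36
σ = (3, 2, 0, 1): 1 + (-1) + 22 + 15 = 37
σ = (3, 2, 1, 0): 1 + (-1) + 22 + 1 = 23
Optimal value attained by: σ = (1, 2, 3, 0).
Answer: det⊕(G) = 5; verdict: NONSINGULAR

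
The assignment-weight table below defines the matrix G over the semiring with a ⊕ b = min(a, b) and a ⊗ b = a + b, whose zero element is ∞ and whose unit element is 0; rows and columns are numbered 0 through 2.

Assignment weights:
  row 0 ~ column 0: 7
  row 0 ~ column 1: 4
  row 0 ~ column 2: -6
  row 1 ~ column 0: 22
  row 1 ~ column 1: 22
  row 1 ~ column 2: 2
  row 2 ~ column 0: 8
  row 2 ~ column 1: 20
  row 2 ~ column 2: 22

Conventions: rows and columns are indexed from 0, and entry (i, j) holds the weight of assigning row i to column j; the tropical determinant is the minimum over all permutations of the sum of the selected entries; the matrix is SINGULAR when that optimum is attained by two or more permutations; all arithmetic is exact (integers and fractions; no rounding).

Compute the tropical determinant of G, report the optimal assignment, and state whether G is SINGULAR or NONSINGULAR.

σ = (0, 1, 2): 7 + 22 + 22 = 51
σ = (0, 2, 1): 7 + 2 + 20 = 29
σ = (1, 0, 2): 4 + 22 + 22 = 48
σ = (1, 2, 0): 4 + 2 + 8 = 14
σ = (2, 0, 1): (-6) + 22 + 20 = 36
σ = (2, 1, 0): (-6) + 22 + 8 = 24
Optimal value attained by: σ = (1, 2, 0).
Answer: det⊕(G) = 14; verdict: NONSINGULAR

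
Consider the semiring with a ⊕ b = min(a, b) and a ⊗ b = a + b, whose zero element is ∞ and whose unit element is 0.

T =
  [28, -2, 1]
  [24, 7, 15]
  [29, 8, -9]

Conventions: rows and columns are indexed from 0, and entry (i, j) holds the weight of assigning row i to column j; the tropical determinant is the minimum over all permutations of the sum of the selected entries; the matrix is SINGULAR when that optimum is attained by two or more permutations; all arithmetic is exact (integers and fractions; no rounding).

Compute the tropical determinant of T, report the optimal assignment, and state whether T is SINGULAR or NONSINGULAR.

σ = (0, 1, 2): 28 + 7 + (-9) = 26
σ = (0, 2, 1): 28 + 15 + 8 = 51
σ = (1, 0, 2): (-2) + 24 + (-9) = 13
σ = (1, 2, 0): (-2) + 15 + 29 = 42
σ = (2, 0, 1): 1 + 24 + 8 = 33
σ = (2, 1, 0): 1 + 7 + 29 = 37
Optimal value attained by: σ = (1, 0, 2).
Answer: det⊕(T) = 13; verdict: NONSINGULAR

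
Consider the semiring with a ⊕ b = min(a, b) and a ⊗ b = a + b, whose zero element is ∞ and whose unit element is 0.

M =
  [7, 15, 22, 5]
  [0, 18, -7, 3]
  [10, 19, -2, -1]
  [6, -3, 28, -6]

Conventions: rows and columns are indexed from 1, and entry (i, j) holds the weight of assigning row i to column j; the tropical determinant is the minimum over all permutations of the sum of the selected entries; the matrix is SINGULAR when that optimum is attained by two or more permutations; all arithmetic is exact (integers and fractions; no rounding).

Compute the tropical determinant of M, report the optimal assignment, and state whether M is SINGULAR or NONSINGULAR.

σ = (1, 2, 3, 4): 7 + 18 + (-2) + (-6) = 17
σ = (1, 2, 4, 3): 7 + 18 + (-1) + 28 = 52
σ = (1, 3, 2, 4): 7 + (-7) + 19 + (-6) = 13
σ = (1, 3, 4, 2): 7 + (-7) + (-1) + (-3) = -4
σ = (1, 4, 2, 3): 7 + 3 + 19 + 28 = 57
σ = (1, 4, 3, 2): 7 + 3 + (-2) + (-3) = 5
σ = (2, 1, 3, 4): 15 + 0 + (-2) + (-6) = 7
σ = (2, 1, 4, 3): 15 + 0 + (-1) + 28 = 42
σ = (2, 3, 1, 4): 15 + (-7) + 10 + (-6) = 12
σ = (2, 3, 4, 1): 15 + (-7) + (-1) + 6 = 13
σ = (2, 4, 1, 3): 15 + 3 + 10 + 28 = 56
σ = (2, 4, 3, 1): 15 + 3 + (-2) + 6 = 22
σ = (3, 1, 2, 4): 22 + 0 + 19 + (-6) = 35
σ = (3, 1, 4, 2): 22 + 0 + (-1) + (-3) = 18
σ = (3, 2, 1, 4): 22 + 18 + 10 + (-6) = 44
σ = (3, 2, 4, 1): 22 + 18 + (-1) + 6 = 45
σ = (3, 4, 1, 2): 22 + 3 + 10 + (-3) = 32
σ = (3, 4, 2, 1): 22 + 3 + 19 + 6 = 50
σ = (4, 1, 2, 3): 5 + 0 + 19 + 28 = 52
σ = (4, 1, 3, 2): 5 + 0 + (-2) + (-3) = 0
σ = (4, 2, 1, 3): 5 + 18 + 10 + 28 = 61
σ = (4, 2, 3, 1): 5 + 18 + (-2) + 6 = 27
σ = (4, 3, 1, 2): 5 + (-7) + 10 + (-3) = 5
σ = (4, 3, 2, 1): 5 + (-7) + 19 + 6 = 23
Optimal value attained by: σ = (1, 3, 4, 2).
Answer: det⊕(M) = -4; verdict: NONSINGULAR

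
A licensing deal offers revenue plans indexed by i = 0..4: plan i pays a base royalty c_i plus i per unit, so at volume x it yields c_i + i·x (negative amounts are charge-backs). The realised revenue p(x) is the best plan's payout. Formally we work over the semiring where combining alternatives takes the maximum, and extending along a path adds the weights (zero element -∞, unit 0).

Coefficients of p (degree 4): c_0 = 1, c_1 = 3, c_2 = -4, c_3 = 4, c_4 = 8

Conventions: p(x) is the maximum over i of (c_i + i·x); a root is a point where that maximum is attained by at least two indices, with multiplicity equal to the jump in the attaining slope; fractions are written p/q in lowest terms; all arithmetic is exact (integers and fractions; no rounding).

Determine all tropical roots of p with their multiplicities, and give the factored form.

hull edge (i=0, c=1) to (i=1, c=3): slope 2, span 1
hull edge (i=1, c=3) to (i=4, c=8): slope 5/3, span 3
Factored form: p(x) = 8 ⊗ (x ⊕ (-2)) ⊗ (x ⊕ (-5/3)) ⊗ (x ⊕ (-5/3)) ⊗ (x ⊕ (-5/3))
Answer: roots = -2 (mult 1), -5/3 (mult 3)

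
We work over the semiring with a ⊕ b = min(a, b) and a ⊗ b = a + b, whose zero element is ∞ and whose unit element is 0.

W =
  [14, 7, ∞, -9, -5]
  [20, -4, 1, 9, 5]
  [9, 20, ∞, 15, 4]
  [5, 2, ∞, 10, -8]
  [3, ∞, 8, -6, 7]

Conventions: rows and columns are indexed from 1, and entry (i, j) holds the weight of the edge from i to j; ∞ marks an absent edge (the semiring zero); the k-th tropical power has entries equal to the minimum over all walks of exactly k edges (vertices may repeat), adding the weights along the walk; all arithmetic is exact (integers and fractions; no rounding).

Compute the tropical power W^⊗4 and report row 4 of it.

W^⊗2:
  [-4, -7, 3, -11, -17]
  [8, -8, -3, -1, 1]
  [7, 16, 12, -2, 4]
  [-5, -2, 0, -14, -1]
  [-1, -4, 15, -6, -14]
W^⊗3:
  [-14, -11, -9, -23, -19]
  [4, -12, -7, -5, -9]
  [3, 0, 12, -2, -10]
  [-9, -12, -1, -14, -22]
  [-11, -8, -6, -20, -14]
W^⊗4:
  [-18, -21, -11, -25, -31]
  [-6, -16, -11, -15, -13]
  [-7, -4, -2, -16, -10]
  [-19, -16, -14, -28, -22]
  [-15, -18, -7, -20, -28]
Answer: row 4 of W^⊗4 = [-19, -16, -14, -28, -22]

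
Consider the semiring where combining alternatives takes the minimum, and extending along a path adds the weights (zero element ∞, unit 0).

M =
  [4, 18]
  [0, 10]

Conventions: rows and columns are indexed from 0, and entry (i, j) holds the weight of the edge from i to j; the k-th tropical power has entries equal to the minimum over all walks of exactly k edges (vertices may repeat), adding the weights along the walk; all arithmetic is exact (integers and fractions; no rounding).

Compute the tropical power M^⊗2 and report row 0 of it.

M^⊗2:
  [8, 22]
  [4, 18]
Answer: row 0 of M^⊗2 = [8, 22]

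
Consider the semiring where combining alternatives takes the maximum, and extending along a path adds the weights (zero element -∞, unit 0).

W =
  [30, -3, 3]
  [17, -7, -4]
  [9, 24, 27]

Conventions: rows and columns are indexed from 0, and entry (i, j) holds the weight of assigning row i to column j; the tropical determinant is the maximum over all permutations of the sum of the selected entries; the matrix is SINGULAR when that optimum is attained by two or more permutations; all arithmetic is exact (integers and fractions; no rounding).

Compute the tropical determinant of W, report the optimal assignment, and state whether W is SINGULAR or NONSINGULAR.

σ = (0, 1, 2): 30 + (-7) + 27 = 50
σ = (0, 2, 1): 30 + (-4) + 24 = 50
σ = (1, 0, 2): (-3) + 17 + 27 = 41
σ = (1, 2, 0): (-3) + (-4) + 9 = 2
σ = (2, 0, 1): 3 + 17 + 24 = 44
σ = (2, 1, 0): 3 + (-7) + 9 = 5
Optimal value attained by: σ = (0, 1, 2).
Answer: det⊕(W) = 50; verdict: SINGULAR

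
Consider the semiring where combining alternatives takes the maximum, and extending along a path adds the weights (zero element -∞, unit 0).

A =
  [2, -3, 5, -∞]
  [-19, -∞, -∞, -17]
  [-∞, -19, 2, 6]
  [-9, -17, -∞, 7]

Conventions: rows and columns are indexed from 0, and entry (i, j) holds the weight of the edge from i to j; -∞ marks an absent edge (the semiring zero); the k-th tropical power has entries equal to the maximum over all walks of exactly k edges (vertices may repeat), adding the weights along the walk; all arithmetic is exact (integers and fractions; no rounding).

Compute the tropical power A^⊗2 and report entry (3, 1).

A^⊗2:
  [4, -1, 7, 11]
  [-17, -22, -14, -10]
  [-3, -11, 4, 13]
  [-2, -10, -4, 14]
Key observation: the optimum is the walk 3->3->1, with weight 7 + (-17) = -10.
Optimal value attained by: walk 3->3->1.
Answer: (A^⊗2)[3][1] = -10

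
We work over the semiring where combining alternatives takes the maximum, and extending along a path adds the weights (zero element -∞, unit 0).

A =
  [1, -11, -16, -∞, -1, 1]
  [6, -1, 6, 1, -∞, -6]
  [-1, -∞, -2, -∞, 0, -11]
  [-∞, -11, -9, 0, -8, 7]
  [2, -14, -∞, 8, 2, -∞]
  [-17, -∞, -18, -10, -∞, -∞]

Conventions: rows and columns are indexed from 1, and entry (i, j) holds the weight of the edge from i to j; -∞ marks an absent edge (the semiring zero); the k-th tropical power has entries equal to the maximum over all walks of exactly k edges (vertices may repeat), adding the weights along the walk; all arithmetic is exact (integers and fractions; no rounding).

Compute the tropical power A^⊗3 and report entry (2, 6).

A^⊗2:
  [2, -10, -5, 7, 1, 2]
  [7, -2, 5, 1, 6, 8]
  [2, -12, -4, 8, 2, 0]
  [-5, -11, -5, 0, -6, 7]
  [4, -3, -1, 10, 4, 15]
  [-16, -21, -19, -10, -18, -3]
A^⊗3:
  [3, -4, -2, 9, 3, 14]
  [8, -3, 4, 14, 8, 8]
  [4, -3, -1, 10, 4, 15]
  [-4, -11, -5, 2, -4, 7]
  [6, -1, 3, 12, 6, 17]
  [-15, -21, -15, -10, -16, -3]
Key observation: the optimum is the walk 2->1->1->6, with weight 6 + 1 + 1 = 8.
Optimal value attained by: walk 2->1->1->6.
Answer: (A^⊗3)[2][6] = 8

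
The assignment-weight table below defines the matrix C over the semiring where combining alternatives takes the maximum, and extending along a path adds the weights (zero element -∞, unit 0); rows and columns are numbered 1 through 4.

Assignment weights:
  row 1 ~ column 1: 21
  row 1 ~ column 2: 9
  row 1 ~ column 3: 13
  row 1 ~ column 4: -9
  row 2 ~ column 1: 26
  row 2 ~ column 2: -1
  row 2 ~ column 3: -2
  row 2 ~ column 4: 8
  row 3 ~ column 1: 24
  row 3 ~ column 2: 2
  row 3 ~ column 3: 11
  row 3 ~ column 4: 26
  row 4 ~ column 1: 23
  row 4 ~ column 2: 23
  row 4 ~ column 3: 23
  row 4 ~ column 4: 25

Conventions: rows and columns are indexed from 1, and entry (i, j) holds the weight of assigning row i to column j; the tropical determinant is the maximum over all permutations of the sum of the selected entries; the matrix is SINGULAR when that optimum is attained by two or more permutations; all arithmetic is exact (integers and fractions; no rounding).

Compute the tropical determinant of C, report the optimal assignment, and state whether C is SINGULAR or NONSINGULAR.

σ = (1, 2, 3, 4): 21 + (-1) + 11 + 25 = 56
σ = (1, 2, 4, 3): 21 + (-1) + 26 + 23 = 69
σ = (1, 3, 2, 4): 21 + (-2) + 2 + 25 = 46
σ = (1, 3, 4, 2): 21 + (-2) + 26 + 23 = 68
σ = (1, 4, 2, 3): 21 + 8 + 2 + 23 = 54
σ = (1, 4, 3, 2): 21 + 8 + 11 + 23 = 63
σ = (2, 1, 3, 4): 9 + 26 + 11 + 25 = 71
σ = (2, 1, 4, 3): 9 + 26 + 26 + 23 = 84
σ = (2, 3, 1, 4): 9 + (-2) + 24 + 25 = 56
σ = (2, 3, 4, 1): 9 + (-2) + 26 + 23 = 56
σ = (2, 4, 1, 3): 9 + 8 + 24 + 23 = 64
σ = (2, 4, 3, 1): 9 + 8 + 11 + 23 = 51
σ = (3, 1, 2, 4): 13 + 26 + 2 + 25 = 66
σ = (3, 1, 4, 2): 13 + 26 + 26 + 23 = 88
σ = (3, 2, 1, 4): 13 + (-1) + 24 + 25 = 61
σ = (3, 2, 4, 1): 13 + (-1) + 26 + 23 = 61
σ = (3, 4, 1, 2): 13 + 8 + 24 + 23 = 68
σ = (3, 4, 2, 1): 13 + 8 + 2 + 23 = 46
σ = (4, 1, 2, 3): (-9) + 26 + 2 + 23 = 42
σ = (4, 1, 3, 2): (-9) + 26 + 11 + 23 = 51
σ = (4, 2, 1, 3): (-9) + (-1) + 24 + 23 = 37
σ = (4, 2, 3, 1): (-9) + (-1) + 11 + 23 = 24
σ = (4, 3, 1, 2): (-9) + (-2) + 24 + 23 = 36
σ = (4, 3, 2, 1): (-9) + (-2) + 2 + 23 = 14
Optimal value attained by: σ = (3, 1, 4, 2).
Answer: det⊕(C) = 88; verdict: NONSINGULAR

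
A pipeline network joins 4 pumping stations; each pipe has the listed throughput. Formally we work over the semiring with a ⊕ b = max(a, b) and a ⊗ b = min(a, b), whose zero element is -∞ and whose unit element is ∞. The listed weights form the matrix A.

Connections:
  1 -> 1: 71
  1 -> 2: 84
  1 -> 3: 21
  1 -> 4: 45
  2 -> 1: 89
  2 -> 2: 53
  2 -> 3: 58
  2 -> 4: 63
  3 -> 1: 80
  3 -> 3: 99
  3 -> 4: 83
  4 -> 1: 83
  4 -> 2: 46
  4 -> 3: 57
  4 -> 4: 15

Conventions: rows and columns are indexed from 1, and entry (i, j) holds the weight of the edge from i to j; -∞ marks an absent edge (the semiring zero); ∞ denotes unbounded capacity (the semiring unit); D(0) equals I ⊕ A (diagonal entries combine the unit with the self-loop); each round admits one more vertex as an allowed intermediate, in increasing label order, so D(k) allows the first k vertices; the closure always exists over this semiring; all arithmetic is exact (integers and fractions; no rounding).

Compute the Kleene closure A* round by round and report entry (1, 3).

D(0):
  [∞, 84, 21, 45]
  [89, ∞, 58, 63]
  [80, -∞, ∞, 83]
  [83, 46, 57, ∞]
D(1):
  [∞, 84, 21, 45]
  [89, ∞, 58, 63]
  [80, 80, ∞, 83]
  [83, 83, 57, ∞]
D(2):
  [∞, 84, 58, 63]
  [89, ∞, 58, 63]
  [80, 80, ∞, 83]
  [83, 83, 58, ∞]
D(3):
  [∞, 84, 58, 63]
  [89, ∞, 58, 63]
  [80, 80, ∞, 83]
  [83, 83, 58, ∞]
D(4):
  [∞, 84, 58, 63]
  [89, ∞, 58, 63]
  [83, 83, ∞, 83]
  [83, 83, 58, ∞]
Answer: A*[1][3] = 58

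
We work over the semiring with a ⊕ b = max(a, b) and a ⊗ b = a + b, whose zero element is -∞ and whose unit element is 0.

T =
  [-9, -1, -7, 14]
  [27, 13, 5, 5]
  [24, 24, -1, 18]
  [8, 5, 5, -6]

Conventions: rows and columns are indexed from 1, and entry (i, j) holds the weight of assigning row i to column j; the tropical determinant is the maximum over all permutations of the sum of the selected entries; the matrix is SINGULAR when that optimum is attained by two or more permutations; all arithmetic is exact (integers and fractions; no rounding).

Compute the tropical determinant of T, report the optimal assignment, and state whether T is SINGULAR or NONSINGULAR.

σ = (1, 2, 3, 4): (-9) + 13 + (-1) + (-6) = -3
σ = (1, 2, 4, 3): (-9) + 13 + 18 + 5 = 27
σ = (1, 3, 2, 4): (-9) + 5 + 24 + (-6) = 14
σ = (1, 3, 4, 2): (-9) + 5 + 18 + 5 = 19
σ = (1, 4, 2, 3): (-9) + 5 + 24 + 5 = 25
σ = (1, 4, 3, 2): (-9) + 5 + (-1) + 5 = 0
σ = (2, 1, 3, 4): (-1) + 27 + (-1) + (-6) = 19
σ = (2, 1, 4, 3): (-1) + 27 + 18 + 5 = 49
σ = (2, 3, 1, 4): (-1) + 5 + 24 + (-6) = 22
σ = (2, 3, 4, 1): (-1) + 5 + 18 + 8 = 30
σ = (2, 4, 1, 3): (-1) + 5 + 24 + 5 = 33
σ = (2, 4, 3, 1): (-1) + 5 + (-1) + 8 = 11
σ = (3, 1, 2, 4): (-7) + 27 + 24 + (-6) = 38
σ = (3, 1, 4, 2): (-7) + 27 + 18 + 5 = 43
σ = (3, 2, 1, 4): (-7) + 13 + 24 + (-6) = 24
σ = (3, 2, 4, 1): (-7) + 13 + 18 + 8 = 32
σ = (3, 4, 1, 2): (-7) + 5 + 24 + 5 = 27
σ = (3, 4, 2, 1): (-7) + 5 + 24 + 8 = 30
σ = (4, 1, 2, 3): 14 + 27 + 24 + 5 = 70
σ = (4, 1, 3, 2): 14 + 27 + (-1) + 5 = 45
σ = (4, 2, 1, 3): 14 + 13 + 24 + 5 = 56
σ = (4, 2, 3, 1): 14 + 13 + (-1) + 8 = 34
σ = (4, 3, 1, 2): 14 + 5 + 24 + 5 = 48
σ = (4, 3, 2, 1): 14 + 5 + 24 + 8 = 51
Optimal value attained by: σ = (4, 1, 2, 3).
Answer: det⊕(T) = 70; verdict: NONSINGULAR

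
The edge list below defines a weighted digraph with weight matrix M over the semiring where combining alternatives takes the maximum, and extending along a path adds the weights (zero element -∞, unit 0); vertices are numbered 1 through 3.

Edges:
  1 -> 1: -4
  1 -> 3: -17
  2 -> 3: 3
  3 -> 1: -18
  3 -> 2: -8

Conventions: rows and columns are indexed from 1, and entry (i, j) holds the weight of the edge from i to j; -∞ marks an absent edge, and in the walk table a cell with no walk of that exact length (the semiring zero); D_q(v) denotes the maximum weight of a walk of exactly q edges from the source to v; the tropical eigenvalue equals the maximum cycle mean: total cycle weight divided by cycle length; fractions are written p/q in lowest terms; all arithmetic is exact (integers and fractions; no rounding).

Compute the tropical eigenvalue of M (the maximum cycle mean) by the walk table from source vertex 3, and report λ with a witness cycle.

q=0: [-∞, -∞, 0]
q=1: [-18, -8, -∞]
q=2: [-22, -∞, -5]
q=3: [-23, -13, -39]
Optimal cycle mean attained by: cycle 2->3->2, total 3 + (-8), length 2.
Answer: λ = -5/2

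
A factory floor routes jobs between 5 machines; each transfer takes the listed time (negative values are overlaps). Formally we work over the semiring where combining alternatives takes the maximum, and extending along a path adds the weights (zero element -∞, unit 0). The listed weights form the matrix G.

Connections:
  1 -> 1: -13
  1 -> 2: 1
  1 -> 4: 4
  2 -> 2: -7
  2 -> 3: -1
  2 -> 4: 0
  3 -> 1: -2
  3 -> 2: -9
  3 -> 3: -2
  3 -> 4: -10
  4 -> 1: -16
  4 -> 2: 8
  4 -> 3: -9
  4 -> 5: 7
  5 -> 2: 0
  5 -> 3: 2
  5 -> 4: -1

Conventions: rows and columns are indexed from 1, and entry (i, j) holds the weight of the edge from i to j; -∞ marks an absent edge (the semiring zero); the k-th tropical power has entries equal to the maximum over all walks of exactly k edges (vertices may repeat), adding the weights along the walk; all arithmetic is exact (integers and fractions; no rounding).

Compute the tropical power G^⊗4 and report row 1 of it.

G^⊗2:
  [-12, 12, 0, 1, 11]
  [-3, 8, -3, -7, 7]
  [-4, -1, -4, 2, -3]
  [-11, 7, 9, 8, -∞]
  [0, 7, 0, 0, 6]
G^⊗3:
  [-2, 11, 13, 12, 8]
  [-5, 7, 9, 8, 0]
  [-6, 10, -1, 0, 9]
  [7, 16, 7, 7, 15]
  [-2, 8, 8, 7, 7]
G^⊗4:
  [11, 20, 11, 11, 19]
  [7, 16, 7, 7, 15]
  [-3, 9, 11, 10, 7]
  [5, 15, 17, 16, 14]
  [6, 15, 9, 8, 14]
Answer: row 1 of G^⊗4 = [11, 20, 11, 11, 19]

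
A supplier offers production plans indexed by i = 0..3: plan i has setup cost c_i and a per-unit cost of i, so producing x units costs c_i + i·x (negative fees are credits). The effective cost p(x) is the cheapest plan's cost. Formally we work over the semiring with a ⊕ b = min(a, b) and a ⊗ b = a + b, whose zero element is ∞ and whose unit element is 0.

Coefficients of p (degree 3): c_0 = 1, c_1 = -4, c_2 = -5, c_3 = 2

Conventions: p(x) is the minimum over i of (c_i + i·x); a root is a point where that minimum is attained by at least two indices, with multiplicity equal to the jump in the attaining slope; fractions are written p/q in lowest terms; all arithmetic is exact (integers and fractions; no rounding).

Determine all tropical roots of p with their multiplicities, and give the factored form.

hull edge (i=0, c=1) to (i=1, c=-4): slope -5, span 1
hull edge (i=1, c=-4) to (i=2, c=-5): slope -1, span 1
hull edge (i=2, c=-5) to (i=3, c=2): slope 7, span 1
Factored form: p(x) = 2 ⊗ (x ⊕ (-7)) ⊗ (x ⊕ 1) ⊗ (x ⊕ 5)
Answer: roots = -7 (mult 1), 1 (mult 1), 5 (mult 1)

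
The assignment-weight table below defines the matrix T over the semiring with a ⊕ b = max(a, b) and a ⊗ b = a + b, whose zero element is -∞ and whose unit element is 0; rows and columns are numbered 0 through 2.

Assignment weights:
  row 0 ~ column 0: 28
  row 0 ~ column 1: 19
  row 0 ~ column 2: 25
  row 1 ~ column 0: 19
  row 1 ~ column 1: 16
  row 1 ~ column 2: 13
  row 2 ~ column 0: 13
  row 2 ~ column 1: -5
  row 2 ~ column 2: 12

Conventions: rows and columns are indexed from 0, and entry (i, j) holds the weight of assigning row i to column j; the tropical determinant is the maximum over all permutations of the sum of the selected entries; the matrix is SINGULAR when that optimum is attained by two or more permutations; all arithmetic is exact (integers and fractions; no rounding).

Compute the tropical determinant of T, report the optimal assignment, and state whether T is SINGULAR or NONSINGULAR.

σ = (0, 1, 2): 28 + 16 + 12 = 56
σ = (0, 2, 1): 28 + 13 + (-5) = 36
σ = (1, 0, 2): 19 + 19 + 12 = 50
σ = (1, 2, 0): 19 + 13 + 13 = 45
σ = (2, 0, 1): 25 + 19 + (-5) = 39
σ = (2, 1, 0): 25 + 16 + 13 = 54
Optimal value attained by: σ = (0, 1, 2).
Answer: det⊕(T) = 56; verdict: NONSINGULAR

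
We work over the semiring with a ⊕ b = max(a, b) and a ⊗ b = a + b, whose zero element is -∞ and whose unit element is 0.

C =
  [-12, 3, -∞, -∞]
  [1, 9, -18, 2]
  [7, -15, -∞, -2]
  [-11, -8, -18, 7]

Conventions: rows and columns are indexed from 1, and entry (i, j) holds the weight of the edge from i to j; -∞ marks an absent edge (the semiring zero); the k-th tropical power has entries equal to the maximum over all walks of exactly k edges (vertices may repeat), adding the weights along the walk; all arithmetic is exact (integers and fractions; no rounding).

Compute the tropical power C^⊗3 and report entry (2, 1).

C^⊗2:
  [4, 12, -15, 5]
  [10, 18, -9, 11]
  [-5, 10, -20, 5]
  [-4, 1, -11, 14]
C^⊗3:
  [13, 21, -6, 14]
  [19, 27, 0, 20]
  [11, 19, -8, 12]
  [3, 10, -4, 21]
Key observation: the optimum is the walk 2->2->2->1, with weight 9 + 9 + 1 = 19.
Optimal value attained by: walk 2->2->2->1.
Answer: (C^⊗3)[2][1] = 19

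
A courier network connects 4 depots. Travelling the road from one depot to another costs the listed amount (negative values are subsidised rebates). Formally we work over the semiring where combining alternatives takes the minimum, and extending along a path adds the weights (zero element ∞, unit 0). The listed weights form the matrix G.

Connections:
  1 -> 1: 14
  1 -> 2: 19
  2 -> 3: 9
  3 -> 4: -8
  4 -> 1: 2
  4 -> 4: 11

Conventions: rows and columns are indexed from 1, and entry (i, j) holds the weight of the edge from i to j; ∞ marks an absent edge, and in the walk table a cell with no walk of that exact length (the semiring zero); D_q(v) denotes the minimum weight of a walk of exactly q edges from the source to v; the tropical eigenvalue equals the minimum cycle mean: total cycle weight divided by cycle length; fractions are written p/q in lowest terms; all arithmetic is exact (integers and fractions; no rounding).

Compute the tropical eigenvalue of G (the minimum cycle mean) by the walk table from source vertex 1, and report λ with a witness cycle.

q=0: [0, ∞, ∞, ∞]
q=1: [14, 19, ∞, ∞]
q=2: [28, 33, 28, ∞]
q=3: [42, 47, 42, 20]
q=4: [22, 61, 56, 31]
Optimal cycle mean attained by: cycle 1->2->3->4->1, total 19 + 9 + (-8) + 2, length 4.
Answer: λ = 11/2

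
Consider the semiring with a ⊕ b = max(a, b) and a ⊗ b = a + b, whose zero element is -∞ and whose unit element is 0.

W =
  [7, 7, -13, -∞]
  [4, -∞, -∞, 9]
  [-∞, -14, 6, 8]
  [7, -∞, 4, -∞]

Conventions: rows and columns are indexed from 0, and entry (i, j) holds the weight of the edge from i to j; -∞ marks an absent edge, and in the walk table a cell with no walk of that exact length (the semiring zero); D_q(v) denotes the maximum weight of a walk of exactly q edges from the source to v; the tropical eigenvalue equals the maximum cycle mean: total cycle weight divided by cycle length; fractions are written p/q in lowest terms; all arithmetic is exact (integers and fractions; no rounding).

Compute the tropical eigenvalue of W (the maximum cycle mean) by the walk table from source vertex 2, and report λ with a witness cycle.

q=0: [-∞, -∞, 0, -∞]
q=1: [-∞, -14, 6, 8]
q=2: [15, -8, 12, 14]
q=3: [22, 22, 18, 20]
q=4: [29, 29, 24, 31]
Optimal cycle mean attained by: cycle 0->1->3->0, total 7 + 9 + 7, length 3.
Answer: λ = 23/3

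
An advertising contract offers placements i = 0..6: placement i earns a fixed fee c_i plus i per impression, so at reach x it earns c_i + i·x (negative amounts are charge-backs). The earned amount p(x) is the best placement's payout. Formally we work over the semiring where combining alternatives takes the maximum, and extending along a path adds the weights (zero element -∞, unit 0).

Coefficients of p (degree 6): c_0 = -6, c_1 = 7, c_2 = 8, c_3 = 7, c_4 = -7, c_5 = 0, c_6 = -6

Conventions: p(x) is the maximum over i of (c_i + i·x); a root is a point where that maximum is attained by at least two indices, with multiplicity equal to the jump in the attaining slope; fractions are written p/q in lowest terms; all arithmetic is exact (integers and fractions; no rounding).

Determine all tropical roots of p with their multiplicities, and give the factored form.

hull edge (i=0, c=-6) to (i=1, c=7): slope 13, span 1
hull edge (i=1, c=7) to (i=2, c=8): slope 1, span 1
hull edge (i=2, c=8) to (i=3, c=7): slope -1, span 1
hull edge (i=3, c=7) to (i=5, c=0): slope -7/2, span 2
hull edge (i=5, c=0) to (i=6, c=-6): slope -6, span 1
Factored form: p(x) = -6 ⊗ (x ⊕ (-13)) ⊗ (x ⊕ (-1)) ⊗ (x ⊕ 1) ⊗ (x ⊕ 7/2) ⊗ (x ⊕ 7/2) ⊗ (x ⊕ 6)
Answer: roots = -13 (mult 1), -1 (mult 1), 1 (mult 1), 7/2 (mult 2), 6 (mult 1)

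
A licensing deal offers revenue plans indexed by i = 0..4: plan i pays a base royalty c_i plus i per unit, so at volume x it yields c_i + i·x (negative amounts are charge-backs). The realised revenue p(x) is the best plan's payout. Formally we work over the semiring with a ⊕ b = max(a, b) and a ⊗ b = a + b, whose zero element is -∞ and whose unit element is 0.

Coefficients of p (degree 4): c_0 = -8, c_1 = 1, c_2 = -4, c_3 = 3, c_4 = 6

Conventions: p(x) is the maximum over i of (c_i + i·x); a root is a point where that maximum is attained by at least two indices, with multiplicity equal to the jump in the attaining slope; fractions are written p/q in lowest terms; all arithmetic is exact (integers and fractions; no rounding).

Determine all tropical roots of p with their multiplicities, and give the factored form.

hull edge (i=0, c=-8) to (i=1, c=1): slope 9, span 1
hull edge (i=1, c=1) to (i=4, c=6): slope 5/3, span 3
Factored form: p(x) = 6 ⊗ (x ⊕ (-9)) ⊗ (x ⊕ (-5/3)) ⊗ (x ⊕ (-5/3)) ⊗ (x ⊕ (-5/3))
Answer: roots = -9 (mult 1), -5/3 (mult 3)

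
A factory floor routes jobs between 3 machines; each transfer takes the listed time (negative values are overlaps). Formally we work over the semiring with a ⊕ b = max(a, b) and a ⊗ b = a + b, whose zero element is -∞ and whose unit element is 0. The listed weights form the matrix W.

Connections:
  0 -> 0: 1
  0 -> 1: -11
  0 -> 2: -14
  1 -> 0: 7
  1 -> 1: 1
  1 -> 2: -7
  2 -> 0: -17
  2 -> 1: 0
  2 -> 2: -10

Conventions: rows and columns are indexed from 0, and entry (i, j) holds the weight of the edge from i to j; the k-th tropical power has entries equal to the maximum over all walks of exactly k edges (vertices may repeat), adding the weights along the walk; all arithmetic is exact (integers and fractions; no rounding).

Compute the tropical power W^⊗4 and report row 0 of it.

W^⊗2:
  [2, -10, -13]
  [8, 2, -6]
  [7, 1, -7]
W^⊗3:
  [3, -9, -12]
  [9, 3, -5]
  [8, 2, -6]
W^⊗4:
  [4, -8, -11]
  [10, 4, -4]
  [9, 3, -5]
Answer: row 0 of W^⊗4 = [4, -8, -11]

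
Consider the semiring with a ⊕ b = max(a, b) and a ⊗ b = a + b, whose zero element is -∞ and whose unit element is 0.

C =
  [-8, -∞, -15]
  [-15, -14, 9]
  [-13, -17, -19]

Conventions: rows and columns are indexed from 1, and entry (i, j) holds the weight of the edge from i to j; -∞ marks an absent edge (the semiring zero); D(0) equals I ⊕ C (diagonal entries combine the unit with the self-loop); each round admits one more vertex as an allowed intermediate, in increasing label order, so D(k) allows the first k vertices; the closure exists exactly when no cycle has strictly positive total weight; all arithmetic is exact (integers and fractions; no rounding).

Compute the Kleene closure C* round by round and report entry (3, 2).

D(0):
  [0, -∞, -15]
  [-15, 0, 9]
  [-13, -17, 0]
D(1):
  [0, -∞, -15]
  [-15, 0, 9]
  [-13, -17, 0]
D(2):
  [0, -∞, -15]
  [-15, 0, 9]
  [-13, -17, 0]
D(3):
  [0, -32, -15]
  [-4, 0, 9]
  [-13, -17, 0]
Answer: C*[3][2] = -17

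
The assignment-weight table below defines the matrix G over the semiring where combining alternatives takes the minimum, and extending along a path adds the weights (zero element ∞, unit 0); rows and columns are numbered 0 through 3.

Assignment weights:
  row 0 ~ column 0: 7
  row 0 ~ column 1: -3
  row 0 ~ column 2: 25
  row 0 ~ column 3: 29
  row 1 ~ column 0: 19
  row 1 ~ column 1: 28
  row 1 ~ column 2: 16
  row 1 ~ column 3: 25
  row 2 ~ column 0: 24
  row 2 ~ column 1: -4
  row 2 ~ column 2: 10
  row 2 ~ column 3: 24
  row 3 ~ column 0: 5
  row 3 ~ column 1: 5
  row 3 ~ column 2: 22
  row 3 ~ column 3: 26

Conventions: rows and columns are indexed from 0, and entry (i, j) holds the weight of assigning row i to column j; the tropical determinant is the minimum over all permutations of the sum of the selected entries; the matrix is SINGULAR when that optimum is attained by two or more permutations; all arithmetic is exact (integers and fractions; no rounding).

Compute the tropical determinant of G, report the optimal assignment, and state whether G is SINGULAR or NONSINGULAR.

σ = (0, 1, 2, 3): 7 + 28 + 10 + 26 = 71
σ = (0, 1, 3, 2): 7 + 28 + 24 + 22 = 81
σ = (0, 2, 1, 3): 7 + 16 + (-4) + 26 = 45
σ = (0, 2, 3, 1): 7 + 16 + 24 + 5 = 52
σ = (0, 3, 1, 2): 7 + 25 + (-4) + 22 = 50
σ = (0, 3, 2, 1): 7 + 25 + 10 + 5 = 47
σ = (1, 0, 2, 3): (-3) + 19 + 10 + 26 = 52
σ = (1, 0, 3, 2): (-3) + 19 + 24 + 22 = 62
σ = (1, 2, 0, 3): (-3) + 16 + 24 + 26 = 63
σ = (1, 2, 3, 0): (-3) + 16 + 24 + 5 = 42
σ = (1, 3, 0, 2): (-3) + 25 + 24 + 22 = 68
σ = (1, 3, 2, 0): (-3) + 25 + 10 + 5 = 37
σ = (2, 0, 1, 3): 25 + 19 + (-4) + 26 = 66
σ = (2, 0, 3, 1): 25 + 19 + 24 + 5 = 73
σ = (2, 1, 0, 3): 25 + 28 + 24 + 26 = 103
σ = (2, 1, 3, 0): 25 + 28 + 24 + 5 = 82
σ = (2, 3, 0, 1): 25 + 25 + 24 + 5 = 79
σ = (2, 3, 1, 0): 25 + 25 + (-4) + 5 = 51
σ = (3, 0, 1, 2): 29 + 19 + (-4) + 22 = 66
σ = (3, 0, 2, 1): 29 + 19 + 10 + 5 = 63
σ = (3, 1, 0, 2): 29 + 28 + 24 + 22 = 103
σ = (3, 1, 2, 0): 29 + 28 + 10 + 5 = 72
σ = (3, 2, 0, 1): 29 + 16 + 24 + 5 = 74
σ = (3, 2, 1, 0): 29 + 16 + (-4) + 5 = 46
Optimal value attained by: σ = (1, 3, 2, 0).
Answer: det⊕(G) = 37; verdict: NONSINGULAR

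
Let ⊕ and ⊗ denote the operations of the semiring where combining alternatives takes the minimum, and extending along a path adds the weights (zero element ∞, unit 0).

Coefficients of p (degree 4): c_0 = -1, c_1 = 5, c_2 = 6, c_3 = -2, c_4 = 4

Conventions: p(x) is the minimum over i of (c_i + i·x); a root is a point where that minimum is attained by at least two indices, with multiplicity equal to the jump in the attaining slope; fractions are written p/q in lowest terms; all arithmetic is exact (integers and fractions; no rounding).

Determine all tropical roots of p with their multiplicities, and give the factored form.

hull edge (i=0, c=-1) to (i=3, c=-2): slope -1/3, span 3
hull edge (i=3, c=-2) to (i=4, c=4): slope 6, span 1
Factored form: p(x) = 4 ⊗ (x ⊕ (-6)) ⊗ (x ⊕ 1/3) ⊗ (x ⊕ 1/3) ⊗ (x ⊕ 1/3)
Answer: roots = -6 (mult 1), 1/3 (mult 3)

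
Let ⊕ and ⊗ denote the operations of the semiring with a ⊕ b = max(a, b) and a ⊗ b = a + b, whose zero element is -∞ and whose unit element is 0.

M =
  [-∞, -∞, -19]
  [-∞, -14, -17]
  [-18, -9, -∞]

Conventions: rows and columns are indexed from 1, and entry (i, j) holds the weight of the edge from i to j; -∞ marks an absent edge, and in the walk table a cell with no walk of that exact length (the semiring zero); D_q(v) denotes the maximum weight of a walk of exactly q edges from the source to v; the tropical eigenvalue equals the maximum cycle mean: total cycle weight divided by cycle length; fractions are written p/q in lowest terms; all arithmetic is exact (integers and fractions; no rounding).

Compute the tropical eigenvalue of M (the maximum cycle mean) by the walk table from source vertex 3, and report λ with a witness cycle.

q=0: [-∞, -∞, 0]
q=1: [-18, -9, -∞]
q=2: [-∞, -23, -26]
q=3: [-44, -35, -40]
Optimal cycle mean attained by: cycle 2->3->2, total (-17) + (-9), length 2.
Answer: λ = -13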